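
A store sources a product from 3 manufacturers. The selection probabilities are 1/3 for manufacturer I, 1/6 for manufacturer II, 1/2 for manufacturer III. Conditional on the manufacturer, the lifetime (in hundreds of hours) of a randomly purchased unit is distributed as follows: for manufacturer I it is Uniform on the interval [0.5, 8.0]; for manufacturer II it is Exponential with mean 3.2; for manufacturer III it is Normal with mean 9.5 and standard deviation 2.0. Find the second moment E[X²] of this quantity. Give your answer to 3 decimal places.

58.122

For each component E[X²] = Var + (mean)², giving I: 22.75; II: 20.48; III: 94.25.
Overall E[X²] = 0.333333·22.75 + 0.166667·20.48 + 0.5·94.25 = 58.1217.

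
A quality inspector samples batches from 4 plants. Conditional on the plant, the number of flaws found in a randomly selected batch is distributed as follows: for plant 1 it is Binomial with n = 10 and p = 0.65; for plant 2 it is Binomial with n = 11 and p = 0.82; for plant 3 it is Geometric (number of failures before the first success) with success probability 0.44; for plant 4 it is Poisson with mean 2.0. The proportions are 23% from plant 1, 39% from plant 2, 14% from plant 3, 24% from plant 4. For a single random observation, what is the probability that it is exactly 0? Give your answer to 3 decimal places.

0.094

Conditional on each plant, P(X = 0): 1: 2.75855e-05; 2: 6.42684e-09; 3: 0.44; 4: 0.135335.
By total probability, P(X = 0) = 0.23·2.75855e-05 + 0.39·6.42684e-09 + 0.14·0.44 + 0.24·0.135335 = 0.0940868.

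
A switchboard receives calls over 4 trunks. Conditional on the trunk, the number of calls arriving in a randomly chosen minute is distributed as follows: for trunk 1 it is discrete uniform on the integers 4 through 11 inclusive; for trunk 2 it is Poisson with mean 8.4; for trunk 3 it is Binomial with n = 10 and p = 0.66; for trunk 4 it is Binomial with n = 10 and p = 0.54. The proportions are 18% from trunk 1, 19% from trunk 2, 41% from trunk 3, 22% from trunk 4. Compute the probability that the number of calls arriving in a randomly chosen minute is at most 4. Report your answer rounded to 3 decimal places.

0.134

Conditional on each trunk, P(X ≤ 4): 1: 0.125; 2: 0.0789083; 3: 0.0835979; 4: 0.283238.
By total probability, P(X ≤ 4) = 0.18·0.125 + 0.19·0.0789083 + 0.41·0.0835979 + 0.22·0.283238 = 0.13408.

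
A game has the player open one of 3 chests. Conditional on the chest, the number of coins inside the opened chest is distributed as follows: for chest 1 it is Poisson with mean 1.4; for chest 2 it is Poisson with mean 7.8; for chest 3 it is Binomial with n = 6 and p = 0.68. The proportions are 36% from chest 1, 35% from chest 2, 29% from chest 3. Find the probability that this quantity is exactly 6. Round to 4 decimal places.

Conditional on each chest, P(X = 6): 1: 0.00257883; 2: 0.128156; 3: 0.0988675.
By total probability, P(X = 6) = 0.36·0.00257883 + 0.35·0.128156 + 0.29·0.0988675 = 0.0744545.

0.0745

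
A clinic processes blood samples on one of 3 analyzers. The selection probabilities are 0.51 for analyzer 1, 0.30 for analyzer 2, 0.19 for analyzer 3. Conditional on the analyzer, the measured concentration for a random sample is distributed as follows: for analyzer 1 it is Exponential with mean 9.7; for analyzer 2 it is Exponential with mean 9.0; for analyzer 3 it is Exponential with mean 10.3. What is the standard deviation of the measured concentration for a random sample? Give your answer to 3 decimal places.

Per component, 1: μ=9.7, E[X²]=188.18; 2: μ=9, E[X²]=162; 3: μ=10.3, E[X²]=212.18.
E[X] = 0.51·9.7 + 0.3·9 + 0.19·10.3 = 9.604.
E[X²] = 0.51·188.18 + 0.3·162 + 0.19·212.18 = 184.886.
Var(X) = E[X²] − (E[X])² = 184.886 − 92.2368 = 92.6492.
SD(X) = √92.6492 = 9.62544.

9.625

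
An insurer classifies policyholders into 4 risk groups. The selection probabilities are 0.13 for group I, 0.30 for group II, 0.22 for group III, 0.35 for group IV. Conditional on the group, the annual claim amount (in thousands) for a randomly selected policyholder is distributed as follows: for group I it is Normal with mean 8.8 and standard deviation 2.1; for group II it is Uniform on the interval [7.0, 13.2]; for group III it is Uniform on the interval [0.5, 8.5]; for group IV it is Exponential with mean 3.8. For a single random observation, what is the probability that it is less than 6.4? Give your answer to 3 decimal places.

Conditional on each group, P(X < 6.4): I: 0.126549; II: 0; III: 0.7375; IV: 0.814409.
By total probability, P(X < 6.4) = 0.13·0.126549 + 0.3·0 + 0.22·0.7375 + 0.35·0.814409 = 0.463745.

0.464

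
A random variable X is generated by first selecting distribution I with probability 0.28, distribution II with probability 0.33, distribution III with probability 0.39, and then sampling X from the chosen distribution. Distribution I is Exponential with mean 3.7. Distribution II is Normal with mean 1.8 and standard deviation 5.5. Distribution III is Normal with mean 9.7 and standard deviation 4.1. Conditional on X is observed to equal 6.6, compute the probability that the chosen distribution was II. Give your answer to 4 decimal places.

Likelihoods f(6.6 | ·): I: 0.0454057; II: 0.0495629; III: 0.0731117.
Posterior ∝ prior × likelihood. Numerator for II: 0.33·0.0495629 = 0.0163558.
Normalizing constant: 0.28·0.0454057 + 0.33·0.0495629 + 0.39·0.0731117 = 0.0575829.
P(II | observation) = 0.0163558 / 0.0575829 = 0.284038.

0.2840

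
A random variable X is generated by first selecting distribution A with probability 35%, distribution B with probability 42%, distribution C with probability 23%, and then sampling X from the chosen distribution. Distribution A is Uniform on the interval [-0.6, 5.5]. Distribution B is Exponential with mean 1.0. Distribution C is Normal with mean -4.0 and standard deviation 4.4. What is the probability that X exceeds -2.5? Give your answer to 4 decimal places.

Conditional on each component, P(X > -2.5): A: 1; B: 1; C: 0.366586.
By total probability, P(X > -2.5) = 0.35·1 + 0.42·1 + 0.23·0.366586 = 0.854315.

0.8543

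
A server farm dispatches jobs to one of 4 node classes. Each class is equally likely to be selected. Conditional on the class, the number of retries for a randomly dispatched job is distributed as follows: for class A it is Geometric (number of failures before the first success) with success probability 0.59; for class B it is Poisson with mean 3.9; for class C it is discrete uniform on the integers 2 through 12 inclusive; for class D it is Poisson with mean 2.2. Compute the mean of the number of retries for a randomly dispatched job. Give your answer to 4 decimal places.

3.4487

Component means — A: 0.694915; B: 3.9; C: 7; D: 2.2.
E[X] = 0.25·0.694915 + 0.25·3.9 + 0.25·7 + 0.25·2.2 = 3.44873.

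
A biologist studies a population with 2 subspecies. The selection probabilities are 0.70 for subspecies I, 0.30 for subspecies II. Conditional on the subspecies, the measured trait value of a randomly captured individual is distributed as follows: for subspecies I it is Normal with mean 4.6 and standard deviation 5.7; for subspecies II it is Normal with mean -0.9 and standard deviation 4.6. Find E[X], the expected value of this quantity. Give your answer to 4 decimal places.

Component means — I: 4.6; II: -0.9.
E[X] = 0.7·4.6 + 0.3·-0.9 = 2.95.

2.9500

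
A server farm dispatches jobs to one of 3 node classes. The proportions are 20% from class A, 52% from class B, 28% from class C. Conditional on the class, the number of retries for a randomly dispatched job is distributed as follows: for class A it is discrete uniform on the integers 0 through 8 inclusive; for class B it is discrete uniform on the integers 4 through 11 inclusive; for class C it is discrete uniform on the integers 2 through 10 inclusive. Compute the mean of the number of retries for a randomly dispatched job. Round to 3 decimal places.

6.380

Component means — A: 4; B: 7.5; C: 6.
E[X] = 0.2·4 + 0.52·7.5 + 0.28·6 = 6.38.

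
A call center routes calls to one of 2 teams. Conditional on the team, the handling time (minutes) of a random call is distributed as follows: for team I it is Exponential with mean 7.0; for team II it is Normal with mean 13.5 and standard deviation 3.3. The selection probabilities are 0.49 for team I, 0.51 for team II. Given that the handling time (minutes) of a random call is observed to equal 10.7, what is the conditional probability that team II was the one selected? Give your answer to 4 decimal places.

Likelihoods f(10.7 | ·): I: 0.0309779; II: 0.0843463.
Posterior ∝ prior × likelihood. Numerator for II: 0.51·0.0843463 = 0.0430166.
Normalizing constant: 0.49·0.0309779 + 0.51·0.0843463 = 0.0581958.
P(II | observation) = 0.0430166 / 0.0581958 = 0.739171.

0.7392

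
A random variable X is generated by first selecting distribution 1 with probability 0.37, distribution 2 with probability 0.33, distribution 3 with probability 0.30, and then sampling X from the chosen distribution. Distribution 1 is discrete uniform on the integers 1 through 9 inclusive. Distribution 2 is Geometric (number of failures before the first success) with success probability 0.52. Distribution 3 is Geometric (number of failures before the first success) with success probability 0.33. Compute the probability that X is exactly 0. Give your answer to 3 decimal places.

0.271

Conditional on each component, P(X = 0): 1: 0; 2: 0.52; 3: 0.33.
By total probability, P(X = 0) = 0.37·0 + 0.33·0.52 + 0.3·0.33 = 0.2706.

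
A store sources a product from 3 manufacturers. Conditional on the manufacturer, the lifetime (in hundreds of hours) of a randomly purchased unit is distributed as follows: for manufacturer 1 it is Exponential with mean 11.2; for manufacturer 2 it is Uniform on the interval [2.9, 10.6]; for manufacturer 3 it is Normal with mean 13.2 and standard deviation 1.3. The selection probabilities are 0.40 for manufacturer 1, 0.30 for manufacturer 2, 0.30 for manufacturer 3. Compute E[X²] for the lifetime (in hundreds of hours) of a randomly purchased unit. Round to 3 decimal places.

168.282

For each component E[X²] = Var + (mean)², giving 1: 250.88; 2: 50.5033; 3: 175.93.
Overall E[X²] = 0.4·250.88 + 0.3·50.5033 + 0.3·175.93 = 168.282.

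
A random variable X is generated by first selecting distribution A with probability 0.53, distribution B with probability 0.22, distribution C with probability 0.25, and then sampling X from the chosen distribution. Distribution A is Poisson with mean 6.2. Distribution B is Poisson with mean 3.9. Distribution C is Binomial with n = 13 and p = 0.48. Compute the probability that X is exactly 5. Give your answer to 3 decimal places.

Conditional on each component, P(X = 5): A: 0.154936; B: 0.152193; C: 0.175312.
By total probability, P(X = 5) = 0.53·0.154936 + 0.22·0.152193 + 0.25·0.175312 = 0.159426.

0.159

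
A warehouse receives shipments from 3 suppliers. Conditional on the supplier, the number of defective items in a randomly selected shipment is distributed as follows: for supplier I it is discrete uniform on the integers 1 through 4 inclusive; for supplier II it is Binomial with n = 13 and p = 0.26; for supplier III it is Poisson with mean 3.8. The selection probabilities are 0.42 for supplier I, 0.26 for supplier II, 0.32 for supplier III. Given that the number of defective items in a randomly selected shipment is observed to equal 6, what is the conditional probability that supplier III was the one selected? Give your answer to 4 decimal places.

Likelihoods P(X=6 | ·): I: 0; II: 0.0644139; III: 0.0935513.
Posterior ∝ prior × likelihood. Numerator for III: 0.32·0.0935513 = 0.0299364.
Normalizing constant: 0.42·0 + 0.26·0.0644139 + 0.32·0.0935513 = 0.046684.
P(III | observation) = 0.0299364 / 0.046684 = 0.641256.

0.6413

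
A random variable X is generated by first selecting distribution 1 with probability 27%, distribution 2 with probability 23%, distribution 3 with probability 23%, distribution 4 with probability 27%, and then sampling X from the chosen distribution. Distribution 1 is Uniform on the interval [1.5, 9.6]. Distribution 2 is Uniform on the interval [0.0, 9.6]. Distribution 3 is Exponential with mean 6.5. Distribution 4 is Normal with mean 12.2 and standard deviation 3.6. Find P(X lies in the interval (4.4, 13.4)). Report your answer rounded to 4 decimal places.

Conditional on each component, P(4.4 < X < 13.4): 1: 0.641975; 2: 0.541667; 3: 0.38092; 4: 0.615429.
By total probability, P(4.4 < X < 13.4) = 0.27·0.641975 + 0.23·0.541667 + 0.23·0.38092 + 0.27·0.615429 = 0.551694.

0.5517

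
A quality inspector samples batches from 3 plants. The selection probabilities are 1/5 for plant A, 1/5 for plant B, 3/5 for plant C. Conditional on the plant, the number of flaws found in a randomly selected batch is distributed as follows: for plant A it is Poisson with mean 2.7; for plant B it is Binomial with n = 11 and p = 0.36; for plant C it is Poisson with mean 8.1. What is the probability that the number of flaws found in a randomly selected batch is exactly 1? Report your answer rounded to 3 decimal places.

0.047

Conditional on each plant, P(X = 1): A: 0.181455; B: 0.0456557; C: 0.00245867.
By total probability, P(X = 1) = 0.2·0.181455 + 0.2·0.0456557 + 0.6·0.00245867 = 0.0468973.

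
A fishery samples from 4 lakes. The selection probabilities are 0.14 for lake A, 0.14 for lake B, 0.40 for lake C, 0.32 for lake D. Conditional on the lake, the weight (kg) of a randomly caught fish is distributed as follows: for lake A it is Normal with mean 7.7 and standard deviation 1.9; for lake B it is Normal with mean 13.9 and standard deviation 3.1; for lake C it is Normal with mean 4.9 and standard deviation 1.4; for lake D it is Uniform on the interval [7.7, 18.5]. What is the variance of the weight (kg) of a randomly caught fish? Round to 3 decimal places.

Per component, A: μ=7.7, E[X²]=62.9; B: μ=13.9, E[X²]=202.82; C: μ=4.9, E[X²]=25.97; D: μ=13.1, E[X²]=181.33.
E[X] = 0.14·7.7 + 0.14·13.9 + 0.4·4.9 + 0.32·13.1 = 9.176.
E[X²] = 0.14·62.9 + 0.14·202.82 + 0.4·25.97 + 0.32·181.33 = 105.614.
Var(X) = E[X²] − (E[X])² = 105.614 − 84.199 = 21.4154.

21.415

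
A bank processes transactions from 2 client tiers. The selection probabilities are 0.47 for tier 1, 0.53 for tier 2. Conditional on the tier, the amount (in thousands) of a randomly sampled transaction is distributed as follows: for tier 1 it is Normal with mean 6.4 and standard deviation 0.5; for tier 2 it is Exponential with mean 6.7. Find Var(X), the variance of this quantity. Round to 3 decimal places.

Per component, 1: μ=6.4, E[X²]=41.21; 2: μ=6.7, E[X²]=89.78.
E[X] = 0.47·6.4 + 0.53·6.7 = 6.559.
E[X²] = 0.47·41.21 + 0.53·89.78 = 66.9521.
Var(X) = E[X²] − (E[X])² = 66.9521 − 43.0205 = 23.9316.

23.932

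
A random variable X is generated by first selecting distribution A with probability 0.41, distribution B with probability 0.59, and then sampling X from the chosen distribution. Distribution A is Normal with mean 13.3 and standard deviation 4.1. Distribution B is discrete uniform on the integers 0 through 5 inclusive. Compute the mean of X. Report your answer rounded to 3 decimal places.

Component means — A: 13.3; B: 2.5.
E[X] = 0.41·13.3 + 0.59·2.5 = 6.928.

6.928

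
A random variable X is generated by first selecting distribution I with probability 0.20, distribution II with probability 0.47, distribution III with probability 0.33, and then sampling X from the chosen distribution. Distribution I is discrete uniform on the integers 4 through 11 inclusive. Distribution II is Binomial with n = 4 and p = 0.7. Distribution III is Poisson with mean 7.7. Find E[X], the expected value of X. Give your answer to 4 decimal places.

Component means — I: 7.5; II: 2.8; III: 7.7.
E[X] = 0.2·7.5 + 0.47·2.8 + 0.33·7.7 = 5.357.

5.3570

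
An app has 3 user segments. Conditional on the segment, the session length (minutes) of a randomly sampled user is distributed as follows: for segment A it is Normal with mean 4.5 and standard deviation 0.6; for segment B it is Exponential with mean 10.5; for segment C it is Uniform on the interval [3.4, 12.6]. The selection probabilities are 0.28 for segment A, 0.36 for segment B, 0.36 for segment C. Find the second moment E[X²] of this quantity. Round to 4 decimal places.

110.7300

For each component E[X²] = Var + (mean)², giving A: 20.61; B: 220.5; C: 71.0533.
Overall E[X²] = 0.28·20.61 + 0.36·220.5 + 0.36·71.0533 = 110.73.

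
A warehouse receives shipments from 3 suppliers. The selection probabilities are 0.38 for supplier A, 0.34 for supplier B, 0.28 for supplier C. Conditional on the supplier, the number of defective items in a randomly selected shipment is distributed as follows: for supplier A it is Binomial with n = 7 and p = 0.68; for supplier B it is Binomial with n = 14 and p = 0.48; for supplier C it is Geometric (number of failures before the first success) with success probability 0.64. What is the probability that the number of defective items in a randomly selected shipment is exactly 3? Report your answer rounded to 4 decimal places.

Conditional on each supplier, P(X = 3): A: 0.115397; B: 0.0302595; C: 0.0298598.
By total probability, P(X = 3) = 0.38·0.115397 + 0.34·0.0302595 + 0.28·0.0298598 = 0.0624999.

0.0625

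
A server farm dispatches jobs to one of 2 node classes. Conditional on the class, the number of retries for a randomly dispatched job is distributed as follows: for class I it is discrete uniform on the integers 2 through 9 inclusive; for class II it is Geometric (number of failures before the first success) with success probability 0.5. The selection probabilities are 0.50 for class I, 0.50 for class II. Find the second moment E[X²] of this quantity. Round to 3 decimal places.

For each component E[X²] = Var + (mean)², giving I: 35.5; II: 3.
Overall E[X²] = 0.5·35.5 + 0.5·3 = 19.25.

19.250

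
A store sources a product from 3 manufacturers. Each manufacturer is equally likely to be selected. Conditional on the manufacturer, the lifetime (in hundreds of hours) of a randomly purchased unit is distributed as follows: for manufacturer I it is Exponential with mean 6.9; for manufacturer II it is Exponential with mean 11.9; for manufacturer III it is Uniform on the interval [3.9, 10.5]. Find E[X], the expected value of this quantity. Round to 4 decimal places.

Component means — I: 6.9; II: 11.9; III: 7.2.
E[X] = 0.333333·6.9 + 0.333333·11.9 + 0.333333·7.2 = 8.66667.

8.6667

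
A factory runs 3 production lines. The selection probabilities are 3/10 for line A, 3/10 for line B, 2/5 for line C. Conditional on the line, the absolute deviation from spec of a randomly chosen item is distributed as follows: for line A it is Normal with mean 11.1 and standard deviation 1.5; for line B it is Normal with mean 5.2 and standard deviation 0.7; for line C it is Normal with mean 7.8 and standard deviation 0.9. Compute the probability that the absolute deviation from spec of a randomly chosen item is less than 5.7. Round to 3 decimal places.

0.233

Conditional on each line, P(X < 5.7): A: 0.000159109; B: 0.762475; C: 0.00981533.
By total probability, P(X < 5.7) = 0.3·0.000159109 + 0.3·0.762475 + 0.4·0.00981533 = 0.232716.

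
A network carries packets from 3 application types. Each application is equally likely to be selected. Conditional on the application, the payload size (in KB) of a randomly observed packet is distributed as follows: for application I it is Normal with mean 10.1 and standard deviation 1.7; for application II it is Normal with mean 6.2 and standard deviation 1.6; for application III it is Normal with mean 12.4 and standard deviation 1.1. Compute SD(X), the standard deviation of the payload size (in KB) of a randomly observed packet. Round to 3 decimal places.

2.961

Per component, I: μ=10.1, E[X²]=104.9; II: μ=6.2, E[X²]=41; III: μ=12.4, E[X²]=154.97.
E[X] = 0.333333·10.1 + 0.333333·6.2 + 0.333333·12.4 = 9.56667.
E[X²] = 0.333333·104.9 + 0.333333·41 + 0.333333·154.97 = 100.29.
Var(X) = E[X²] − (E[X])² = 100.29 − 91.5211 = 8.76889.
SD(X) = √8.76889 = 2.96123.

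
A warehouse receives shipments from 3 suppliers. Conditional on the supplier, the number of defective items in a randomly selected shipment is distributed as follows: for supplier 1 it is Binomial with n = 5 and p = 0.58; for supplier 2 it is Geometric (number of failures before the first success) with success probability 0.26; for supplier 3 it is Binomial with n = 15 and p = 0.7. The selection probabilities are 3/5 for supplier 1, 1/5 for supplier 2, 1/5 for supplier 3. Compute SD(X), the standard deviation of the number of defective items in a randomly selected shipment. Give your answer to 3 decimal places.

3.581

Per component, 1: μ=2.9, E[X²]=9.628; 2: μ=2.84615, E[X²]=19.0473; 3: μ=10.5, E[X²]=113.4.
E[X] = 0.6·2.9 + 0.2·2.84615 + 0.2·10.5 = 4.40923.
E[X²] = 0.6·9.628 + 0.2·19.0473 + 0.2·113.4 = 32.2663.
Var(X) = E[X²] − (E[X])² = 32.2663 − 19.4413 = 12.825.
SD(X) = √12.825 = 3.58119.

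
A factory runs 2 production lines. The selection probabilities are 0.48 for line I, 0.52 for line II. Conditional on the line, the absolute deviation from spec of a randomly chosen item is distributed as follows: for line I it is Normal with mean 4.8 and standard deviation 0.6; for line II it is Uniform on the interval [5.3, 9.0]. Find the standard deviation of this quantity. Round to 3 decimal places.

Per component, I: μ=4.8, E[X²]=23.4; II: μ=7.15, E[X²]=52.2633.
E[X] = 0.48·4.8 + 0.52·7.15 = 6.022.
E[X²] = 0.48·23.4 + 0.52·52.2633 = 38.4089.
Var(X) = E[X²] − (E[X])² = 38.4089 − 36.2645 = 2.14445.
SD(X) = √2.14445 = 1.46439.

1.464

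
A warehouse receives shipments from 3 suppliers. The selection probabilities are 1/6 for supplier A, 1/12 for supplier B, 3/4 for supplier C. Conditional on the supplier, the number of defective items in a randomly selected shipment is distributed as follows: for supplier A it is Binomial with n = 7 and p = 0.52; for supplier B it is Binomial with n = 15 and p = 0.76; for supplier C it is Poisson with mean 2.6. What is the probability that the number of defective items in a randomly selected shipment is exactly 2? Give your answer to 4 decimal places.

Conditional on each supplier, P(X = 2): A: 0.144688; B: 5.31573e-07; C: 0.251045.
By total probability, P(X = 2) = 0.166667·0.144688 + 0.0833333·5.31573e-07 + 0.75·0.251045 = 0.212398.

0.2124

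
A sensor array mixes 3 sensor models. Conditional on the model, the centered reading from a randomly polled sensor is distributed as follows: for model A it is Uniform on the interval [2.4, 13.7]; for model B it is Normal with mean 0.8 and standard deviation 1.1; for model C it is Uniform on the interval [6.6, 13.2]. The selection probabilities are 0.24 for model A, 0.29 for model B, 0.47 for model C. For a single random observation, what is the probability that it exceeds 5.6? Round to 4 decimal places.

Conditional on each model, P(X > 5.6): A: 0.716814; B: 6.39591e-06; C: 1.
By total probability, P(X > 5.6) = 0.24·0.716814 + 0.29·6.39591e-06 + 0.47·1 = 0.642037.

0.6420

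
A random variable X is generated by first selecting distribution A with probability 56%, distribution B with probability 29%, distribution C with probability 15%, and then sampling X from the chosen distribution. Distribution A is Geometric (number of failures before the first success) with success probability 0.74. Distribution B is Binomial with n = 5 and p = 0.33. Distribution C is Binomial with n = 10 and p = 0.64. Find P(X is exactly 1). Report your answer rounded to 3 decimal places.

Conditional on each component, P(X = 1): A: 0.1924; B: 0.332493; C: 0.000649984.
By total probability, P(X = 1) = 0.56·0.1924 + 0.29·0.332493 + 0.15·0.000649984 = 0.204265.

0.204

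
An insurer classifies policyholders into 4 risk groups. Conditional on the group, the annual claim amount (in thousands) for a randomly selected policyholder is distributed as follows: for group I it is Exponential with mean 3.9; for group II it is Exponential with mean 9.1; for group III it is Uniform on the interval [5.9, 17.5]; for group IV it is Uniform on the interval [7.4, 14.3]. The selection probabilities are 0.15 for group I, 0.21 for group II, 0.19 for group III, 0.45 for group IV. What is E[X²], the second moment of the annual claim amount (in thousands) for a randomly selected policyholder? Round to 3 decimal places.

For each component E[X²] = Var + (mean)², giving I: 30.42; II: 165.62; III: 148.103; IV: 121.69.
Overall E[X²] = 0.15·30.42 + 0.21·165.62 + 0.19·148.103 + 0.45·121.69 = 122.243.

122.243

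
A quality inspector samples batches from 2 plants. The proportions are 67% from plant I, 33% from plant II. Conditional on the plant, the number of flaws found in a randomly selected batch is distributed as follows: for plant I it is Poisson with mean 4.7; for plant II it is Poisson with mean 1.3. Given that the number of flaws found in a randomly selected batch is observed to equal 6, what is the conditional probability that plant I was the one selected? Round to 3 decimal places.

Likelihoods P(X=6 | ·): I: 0.136167; II: 0.00182703.
Posterior ∝ prior × likelihood. Numerator for I: 0.67·0.136167 = 0.0912316.
Normalizing constant: 0.67·0.136167 + 0.33·0.00182703 = 0.0918345.
P(I | observation) = 0.0912316 / 0.0918345 = 0.993435.

0.993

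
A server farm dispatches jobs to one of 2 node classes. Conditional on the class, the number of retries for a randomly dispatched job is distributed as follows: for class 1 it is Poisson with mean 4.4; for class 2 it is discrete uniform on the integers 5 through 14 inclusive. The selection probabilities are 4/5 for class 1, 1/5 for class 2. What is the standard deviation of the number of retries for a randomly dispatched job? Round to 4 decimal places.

3.0548

Per component, 1: μ=4.4, E[X²]=23.76; 2: μ=9.5, E[X²]=98.5.
E[X] = 0.8·4.4 + 0.2·9.5 = 5.42.
E[X²] = 0.8·23.76 + 0.2·98.5 = 38.708.
Var(X) = E[X²] − (E[X])² = 38.708 − 29.3764 = 9.3316.
SD(X) = √9.3316 = 3.05477.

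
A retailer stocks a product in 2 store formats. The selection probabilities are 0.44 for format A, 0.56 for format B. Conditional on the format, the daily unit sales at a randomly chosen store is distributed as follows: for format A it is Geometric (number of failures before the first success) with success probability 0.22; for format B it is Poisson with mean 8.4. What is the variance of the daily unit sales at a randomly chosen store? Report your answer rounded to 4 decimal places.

Per component, A: μ=3.54545, E[X²]=28.686; B: μ=8.4, E[X²]=78.96.
E[X] = 0.44·3.54545 + 0.56·8.4 = 6.264.
E[X²] = 0.44·28.686 + 0.56·78.96 = 56.8394.
Var(X) = E[X²] − (E[X])² = 56.8394 − 39.2377 = 17.6017.

17.6017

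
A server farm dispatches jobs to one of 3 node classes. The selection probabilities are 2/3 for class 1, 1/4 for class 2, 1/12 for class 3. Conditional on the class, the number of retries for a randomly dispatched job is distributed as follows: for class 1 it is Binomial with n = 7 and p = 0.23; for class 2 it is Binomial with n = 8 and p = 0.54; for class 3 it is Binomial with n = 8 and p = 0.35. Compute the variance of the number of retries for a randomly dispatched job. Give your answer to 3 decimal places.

Per component, 1: μ=1.61, E[X²]=3.8318; 2: μ=4.32, E[X²]=20.6496; 3: μ=2.8, E[X²]=9.66.
E[X] = 0.666667·1.61 + 0.25·4.32 + 0.0833333·2.8 = 2.38667.
E[X²] = 0.666667·3.8318 + 0.25·20.6496 + 0.0833333·9.66 = 8.52193.
Var(X) = E[X²] − (E[X])² = 8.52193 − 5.69618 = 2.82576.

2.826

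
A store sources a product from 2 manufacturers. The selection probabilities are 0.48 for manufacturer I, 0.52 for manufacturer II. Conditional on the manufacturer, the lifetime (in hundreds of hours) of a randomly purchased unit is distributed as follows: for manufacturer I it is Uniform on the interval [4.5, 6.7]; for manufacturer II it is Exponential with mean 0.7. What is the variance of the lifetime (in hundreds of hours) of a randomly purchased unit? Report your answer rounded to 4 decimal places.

6.4413

Per component, I: μ=5.6, E[X²]=31.7633; II: μ=0.7, E[X²]=0.98.
E[X] = 0.48·5.6 + 0.52·0.7 = 3.052.
E[X²] = 0.48·31.7633 + 0.52·0.98 = 15.756.
Var(X) = E[X²] − (E[X])² = 15.756 − 9.3147 = 6.4413.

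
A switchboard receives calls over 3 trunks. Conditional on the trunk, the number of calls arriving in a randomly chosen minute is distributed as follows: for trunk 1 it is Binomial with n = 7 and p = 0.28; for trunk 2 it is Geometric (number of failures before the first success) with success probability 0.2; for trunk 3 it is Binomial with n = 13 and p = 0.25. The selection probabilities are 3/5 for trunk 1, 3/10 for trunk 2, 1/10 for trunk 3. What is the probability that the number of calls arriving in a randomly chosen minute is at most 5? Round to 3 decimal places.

Conditional on each trunk, P(X ≤ 5): 1: 0.997436; 2: 0.737856; 3: 0.919787.
By total probability, P(X ≤ 5) = 0.6·0.997436 + 0.3·0.737856 + 0.1·0.919787 = 0.911797.

0.912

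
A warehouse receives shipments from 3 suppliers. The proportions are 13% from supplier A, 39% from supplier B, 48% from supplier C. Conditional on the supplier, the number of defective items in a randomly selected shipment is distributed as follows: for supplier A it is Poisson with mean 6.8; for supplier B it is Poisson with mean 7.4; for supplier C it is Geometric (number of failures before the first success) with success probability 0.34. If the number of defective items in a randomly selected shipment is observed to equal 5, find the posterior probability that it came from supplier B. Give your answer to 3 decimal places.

Likelihoods P(X=5 | ·): A: 0.134946; B: 0.113031; C: 0.0425793.
Posterior ∝ prior × likelihood. Numerator for B: 0.39·0.113031 = 0.0440822.
Normalizing constant: 0.13·0.134946 + 0.39·0.113031 + 0.48·0.0425793 = 0.0820632.
P(B | observation) = 0.0440822 / 0.0820632 = 0.537173.

0.537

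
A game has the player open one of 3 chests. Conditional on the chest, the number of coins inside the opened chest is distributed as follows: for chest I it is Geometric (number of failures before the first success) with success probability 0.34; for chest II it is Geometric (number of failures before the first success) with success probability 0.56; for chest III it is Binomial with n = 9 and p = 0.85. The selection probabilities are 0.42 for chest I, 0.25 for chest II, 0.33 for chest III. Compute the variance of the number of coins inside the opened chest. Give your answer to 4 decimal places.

Per component, I: μ=1.94118, E[X²]=9.47751; II: μ=0.785714, E[X²]=2.02041; III: μ=7.65, E[X²]=59.67.
E[X] = 0.42·1.94118 + 0.25·0.785714 + 0.33·7.65 = 3.53622.
E[X²] = 0.42·9.47751 + 0.25·2.02041 + 0.33·59.67 = 24.1768.
Var(X) = E[X²] − (E[X])² = 24.1768 − 12.5049 = 11.6719.

11.6719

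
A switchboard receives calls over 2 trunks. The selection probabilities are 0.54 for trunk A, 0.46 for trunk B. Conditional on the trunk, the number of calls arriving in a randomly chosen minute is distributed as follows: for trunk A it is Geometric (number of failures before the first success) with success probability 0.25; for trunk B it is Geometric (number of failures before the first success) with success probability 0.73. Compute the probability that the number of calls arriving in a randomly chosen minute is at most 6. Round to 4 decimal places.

0.9279

Conditional on each trunk, P(X ≤ 6): A: 0.866516; B: 0.999895.
By total probability, P(X ≤ 6) = 0.54·0.866516 + 0.46·0.999895 = 0.927871.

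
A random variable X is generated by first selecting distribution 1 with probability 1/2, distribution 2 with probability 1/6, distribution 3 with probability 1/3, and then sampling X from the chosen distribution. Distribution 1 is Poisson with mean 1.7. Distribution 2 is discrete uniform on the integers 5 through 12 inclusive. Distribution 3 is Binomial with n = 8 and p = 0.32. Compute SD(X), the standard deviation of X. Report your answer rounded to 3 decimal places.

2.871

Per component, 1: μ=1.7, E[X²]=4.59; 2: μ=8.5, E[X²]=77.5; 3: μ=2.56, E[X²]=8.2944.
E[X] = 0.5·1.7 + 0.166667·8.5 + 0.333333·2.56 = 3.12.
E[X²] = 0.5·4.59 + 0.166667·77.5 + 0.333333·8.2944 = 17.9765.
Var(X) = E[X²] − (E[X])² = 17.9765 − 9.7344 = 8.24207.
SD(X) = √8.24207 = 2.8709.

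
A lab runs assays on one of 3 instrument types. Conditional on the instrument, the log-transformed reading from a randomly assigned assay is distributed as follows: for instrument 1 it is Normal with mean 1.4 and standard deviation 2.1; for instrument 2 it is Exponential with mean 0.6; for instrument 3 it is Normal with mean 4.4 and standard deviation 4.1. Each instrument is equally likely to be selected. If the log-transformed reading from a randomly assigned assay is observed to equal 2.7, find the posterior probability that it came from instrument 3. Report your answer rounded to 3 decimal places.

Likelihoods f(2.7 | ·): 1: 0.156847; 2: 0.018515; 3: 0.0892882.
Posterior ∝ prior × likelihood. Numerator for 3: 0.333333·0.0892882 = 0.0297627.
Normalizing constant: 0.333333·0.156847 + 0.333333·0.018515 + 0.333333·0.0892882 = 0.0882166.
P(3 | observation) = 0.0297627 / 0.0882166 = 0.337382.

0.337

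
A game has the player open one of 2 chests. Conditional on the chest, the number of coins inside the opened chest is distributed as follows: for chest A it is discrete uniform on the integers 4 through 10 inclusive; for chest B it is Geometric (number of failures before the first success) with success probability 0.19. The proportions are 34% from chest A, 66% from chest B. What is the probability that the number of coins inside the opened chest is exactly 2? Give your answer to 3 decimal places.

0.082

Conditional on each chest, P(X = 2): A: 0; B: 0.124659.
By total probability, P(X = 2) = 0.34·0 + 0.66·0.124659 = 0.0822749.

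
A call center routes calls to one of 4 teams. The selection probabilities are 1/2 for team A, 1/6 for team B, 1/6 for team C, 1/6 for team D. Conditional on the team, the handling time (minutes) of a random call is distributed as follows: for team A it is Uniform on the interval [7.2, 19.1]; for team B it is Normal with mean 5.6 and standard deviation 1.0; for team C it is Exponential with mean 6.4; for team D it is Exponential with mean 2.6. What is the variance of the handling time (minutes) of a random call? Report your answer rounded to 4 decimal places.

Per component, A: μ=13.15, E[X²]=184.723; B: μ=5.6, E[X²]=32.36; C: μ=6.4, E[X²]=81.92; D: μ=2.6, E[X²]=13.52.
E[X] = 0.5·13.15 + 0.166667·5.6 + 0.166667·6.4 + 0.166667·2.6 = 9.00833.
E[X²] = 0.5·184.723 + 0.166667·32.36 + 0.166667·81.92 + 0.166667·13.52 = 113.662.
Var(X) = E[X²] − (E[X])² = 113.662 − 81.1501 = 32.5116.

32.5116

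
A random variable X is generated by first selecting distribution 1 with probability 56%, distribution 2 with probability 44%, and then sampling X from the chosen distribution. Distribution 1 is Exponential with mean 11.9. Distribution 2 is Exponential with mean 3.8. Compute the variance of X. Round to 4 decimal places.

Per component, 1: μ=11.9, E[X²]=283.22; 2: μ=3.8, E[X²]=28.88.
E[X] = 0.56·11.9 + 0.44·3.8 = 8.336.
E[X²] = 0.56·283.22 + 0.44·28.88 = 171.31.
Var(X) = E[X²] − (E[X])² = 171.31 − 69.4889 = 101.822.

101.8215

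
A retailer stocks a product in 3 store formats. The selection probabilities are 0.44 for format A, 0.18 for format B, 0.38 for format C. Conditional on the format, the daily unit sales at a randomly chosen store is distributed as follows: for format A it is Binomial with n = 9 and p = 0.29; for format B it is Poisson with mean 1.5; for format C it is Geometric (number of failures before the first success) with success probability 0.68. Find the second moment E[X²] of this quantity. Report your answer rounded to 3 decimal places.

4.835

For each component E[X²] = Var + (mean)², giving A: 8.6652; B: 3.75; C: 0.913495.
Overall E[X²] = 0.44·8.6652 + 0.18·3.75 + 0.38·0.913495 = 4.83482.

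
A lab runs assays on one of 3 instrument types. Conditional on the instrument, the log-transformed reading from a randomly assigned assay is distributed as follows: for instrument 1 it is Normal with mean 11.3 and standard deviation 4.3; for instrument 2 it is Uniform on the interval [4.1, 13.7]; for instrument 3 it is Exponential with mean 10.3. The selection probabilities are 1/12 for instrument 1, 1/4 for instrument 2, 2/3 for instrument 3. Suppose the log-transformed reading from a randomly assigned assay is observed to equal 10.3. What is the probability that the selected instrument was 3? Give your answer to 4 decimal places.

Likelihoods f(10.3 | ·): 1: 0.090302; 2: 0.104167; 3: 0.0357165.
Posterior ∝ prior × likelihood. Numerator for 3: 0.666667·0.0357165 = 0.023811.
Normalizing constant: 0.0833333·0.090302 + 0.25·0.104167 + 0.666667·0.0357165 = 0.0573778.
P(3 | observation) = 0.023811 / 0.0573778 = 0.414986.

0.4150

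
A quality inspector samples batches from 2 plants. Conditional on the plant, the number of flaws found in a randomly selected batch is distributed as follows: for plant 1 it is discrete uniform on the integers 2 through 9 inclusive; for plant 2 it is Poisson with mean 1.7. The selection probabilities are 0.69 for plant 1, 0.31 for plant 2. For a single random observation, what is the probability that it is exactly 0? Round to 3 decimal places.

0.057

Conditional on each plant, P(X = 0): 1: 0; 2: 0.182684.
By total probability, P(X = 0) = 0.69·0 + 0.31·0.182684 = 0.0566319.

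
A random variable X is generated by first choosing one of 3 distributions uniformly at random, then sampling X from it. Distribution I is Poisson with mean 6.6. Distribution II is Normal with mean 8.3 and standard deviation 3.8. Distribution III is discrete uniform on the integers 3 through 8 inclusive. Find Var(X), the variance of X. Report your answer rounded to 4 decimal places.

9.3122

Per component, I: μ=6.6, E[X²]=50.16; II: μ=8.3, E[X²]=83.33; III: μ=5.5, E[X²]=33.1667.
E[X] = 0.333333·6.6 + 0.333333·8.3 + 0.333333·5.5 = 6.8.
E[X²] = 0.333333·50.16 + 0.333333·83.33 + 0.333333·33.1667 = 55.5522.
Var(X) = E[X²] − (E[X])² = 55.5522 − 46.24 = 9.31222.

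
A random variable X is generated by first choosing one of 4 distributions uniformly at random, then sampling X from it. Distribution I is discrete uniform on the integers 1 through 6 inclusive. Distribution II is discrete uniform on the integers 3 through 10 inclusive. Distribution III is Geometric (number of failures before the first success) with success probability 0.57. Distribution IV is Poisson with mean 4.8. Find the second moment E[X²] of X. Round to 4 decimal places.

For each component E[X²] = Var + (mean)², giving I: 15.1667; II: 47.5; III: 1.89258; IV: 27.84.
Overall E[X²] = 0.25·15.1667 + 0.25·47.5 + 0.25·1.89258 + 0.25·27.84 = 23.0998.

23.0998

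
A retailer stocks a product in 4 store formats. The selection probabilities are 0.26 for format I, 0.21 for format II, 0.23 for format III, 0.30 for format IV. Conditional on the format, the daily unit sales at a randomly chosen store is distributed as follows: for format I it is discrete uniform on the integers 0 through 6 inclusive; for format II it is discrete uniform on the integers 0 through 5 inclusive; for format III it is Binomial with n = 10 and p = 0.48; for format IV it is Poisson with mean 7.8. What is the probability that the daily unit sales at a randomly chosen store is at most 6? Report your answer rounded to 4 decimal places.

0.7691

Conditional on each format, P(X ≤ 6): I: 1; II: 1; III: 0.858973; IV: 0.338407.
By total probability, P(X ≤ 6) = 0.26·1 + 0.21·1 + 0.23·0.858973 + 0.3·0.338407 = 0.769086.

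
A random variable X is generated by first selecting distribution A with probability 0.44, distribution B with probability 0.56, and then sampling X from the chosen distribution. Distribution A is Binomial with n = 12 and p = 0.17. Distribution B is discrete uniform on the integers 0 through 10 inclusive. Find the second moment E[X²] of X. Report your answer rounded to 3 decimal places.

22.176

For each component E[X²] = Var + (mean)², giving A: 5.8548; B: 35.
Overall E[X²] = 0.44·5.8548 + 0.56·35 = 22.1761.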